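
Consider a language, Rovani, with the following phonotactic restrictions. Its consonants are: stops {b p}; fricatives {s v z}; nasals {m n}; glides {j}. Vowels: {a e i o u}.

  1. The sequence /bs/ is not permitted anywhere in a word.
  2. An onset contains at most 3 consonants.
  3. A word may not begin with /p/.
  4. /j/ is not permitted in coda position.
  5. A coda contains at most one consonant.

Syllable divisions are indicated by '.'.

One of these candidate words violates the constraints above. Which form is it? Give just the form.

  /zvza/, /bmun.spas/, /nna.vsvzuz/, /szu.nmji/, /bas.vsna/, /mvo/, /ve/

/zvza/ — σ1 onset /zvz/ (3C), coda /∅/ ok → permitted
/bmun.spas/ — σ1 onset /bm/ (2C), coda /n/ ok; σ2 onset /sp/ (2C), coda /s/ ok → permitted
/nna.vsvzuz/ — violates constraint 2: syllable 2 onset /vsvz/ has 4 consonants (> 3) → not permitted
/szu.nmji/ — σ1 onset /sz/ (2C), coda /∅/ ok; σ2 onset /nmj/ (3C), coda /∅/ ok → permitted
/bas.vsna/ — σ1 onset /b/, coda /s/ ok; σ2 onset /vsn/ (3C), coda /∅/ ok → permitted
/mvo/ — σ1 onset /mv/ (2C), coda /∅/ ok → permitted
/ve/ — σ1 onset /v/, coda /∅/ ok → permitted

/nna.vsvzuz/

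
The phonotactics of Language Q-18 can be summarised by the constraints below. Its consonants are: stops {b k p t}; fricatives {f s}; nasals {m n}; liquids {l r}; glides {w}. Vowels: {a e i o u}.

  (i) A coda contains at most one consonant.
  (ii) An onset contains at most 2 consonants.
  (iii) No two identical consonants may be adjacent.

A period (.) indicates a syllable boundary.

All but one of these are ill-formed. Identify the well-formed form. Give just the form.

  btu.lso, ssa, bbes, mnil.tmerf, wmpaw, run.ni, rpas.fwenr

btu.lso

btu.lso — σ1 onset /bt/ (2C), coda /∅/ ok; σ2 onset /ls/ (2C), coda /∅/ ok → well-formed
ssa — violates constraint (iii): adjacent identical consonants /ss/ → ill-formed
bbes — violates constraint (iii): adjacent identical consonants /bb/ → ill-formed
mnil.tmerf — violates constraint (i): syllable 2 coda /rf/ has 2 consonants (> 1) → ill-formed
wmpaw — violates constraint (ii): syllable 1 onset /wmp/ has 3 consonants (> 2) → ill-formed
run.ni — violates constraint (iii): adjacent identical consonants /nn/ → ill-formed
rpas.fwenr — violates constraint (i): syllable 2 coda /nr/ has 2 consonants (> 1) → ill-formed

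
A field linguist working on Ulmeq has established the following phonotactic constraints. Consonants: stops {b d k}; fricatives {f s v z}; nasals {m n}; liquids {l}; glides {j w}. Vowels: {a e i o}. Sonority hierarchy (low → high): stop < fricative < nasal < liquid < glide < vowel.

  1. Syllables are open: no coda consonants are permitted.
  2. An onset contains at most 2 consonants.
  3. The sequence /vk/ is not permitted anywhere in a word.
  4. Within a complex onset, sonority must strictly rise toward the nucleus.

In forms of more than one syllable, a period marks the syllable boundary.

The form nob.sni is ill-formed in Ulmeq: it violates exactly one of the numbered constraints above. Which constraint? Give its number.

1

nob.sni: syllable 1 coda /b/ has 1 consonant (> 0).
This is a violation of constraint 1: "Syllables are open: no coda consonants are permitted."
The remaining constraints (2, 3, 4) are satisfied.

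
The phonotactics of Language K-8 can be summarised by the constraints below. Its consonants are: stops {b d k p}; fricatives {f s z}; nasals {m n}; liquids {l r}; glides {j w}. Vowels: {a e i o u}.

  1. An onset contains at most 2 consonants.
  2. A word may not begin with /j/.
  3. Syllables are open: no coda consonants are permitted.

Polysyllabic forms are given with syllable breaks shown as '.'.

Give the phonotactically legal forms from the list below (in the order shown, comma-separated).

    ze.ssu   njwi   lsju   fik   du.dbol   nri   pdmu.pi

ze.ssu — σ1 onset /z/, coda /∅/ ok; σ2 onset /ss/ (2C), coda /∅/ ok → phonotactically legal
njwi — violates constraint 1: syllable 1 onset /njw/ has 3 consonants (> 2) → phonotactically illegal
lsju — violates constraint 1: syllable 1 onset /lsj/ has 3 consonants (> 2) → phonotactically illegal
fik — violates constraint 3: syllable 1 coda /k/ has 1 consonant (> 0) → phonotactically illegal
du.dbol — violates constraint 3: syllable 2 coda /l/ has 1 consonant (> 0) → phonotactically illegal
nri — σ1 onset /nr/ (2C), coda /∅/ ok → phonotactically legal
pdmu.pi — violates constraint 1: syllable 1 onset /pdm/ has 3 consonants (> 2) → phonotactically illegal

ze.ssu, nri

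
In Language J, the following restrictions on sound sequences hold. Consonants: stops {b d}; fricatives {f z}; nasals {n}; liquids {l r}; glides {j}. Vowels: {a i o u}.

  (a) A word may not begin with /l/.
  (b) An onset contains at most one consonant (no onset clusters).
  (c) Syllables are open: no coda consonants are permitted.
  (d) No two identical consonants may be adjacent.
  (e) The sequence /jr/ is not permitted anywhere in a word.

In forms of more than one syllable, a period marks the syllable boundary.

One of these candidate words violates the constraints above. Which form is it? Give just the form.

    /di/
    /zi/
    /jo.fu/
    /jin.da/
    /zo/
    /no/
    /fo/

/jin.da/

/di/ — σ1 onset /d/, coda /∅/ ok → licit
/zi/ — σ1 onset /z/, coda /∅/ ok → licit
/jo.fu/ — σ1 onset /j/, coda /∅/ ok; σ2 onset /f/, coda /∅/ ok → licit
/jin.da/ — violates constraint (c): syllable 1 coda /n/ has 1 consonant (> 0) → illicit
/zo/ — σ1 onset /z/, coda /∅/ ok → licit
/no/ — σ1 onset /n/, coda /∅/ ok → licit
/fo/ — σ1 onset /f/, coda /∅/ ok → licit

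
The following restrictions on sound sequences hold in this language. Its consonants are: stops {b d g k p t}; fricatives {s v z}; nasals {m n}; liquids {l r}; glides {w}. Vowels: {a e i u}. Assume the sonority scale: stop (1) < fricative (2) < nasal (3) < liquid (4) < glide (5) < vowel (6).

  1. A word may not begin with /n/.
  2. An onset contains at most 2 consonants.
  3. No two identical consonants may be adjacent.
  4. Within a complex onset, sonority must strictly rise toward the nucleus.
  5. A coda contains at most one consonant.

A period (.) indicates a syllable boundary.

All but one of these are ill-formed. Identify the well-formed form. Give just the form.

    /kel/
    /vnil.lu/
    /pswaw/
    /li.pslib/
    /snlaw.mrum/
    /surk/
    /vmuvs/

/kel/

/kel/ — σ1 onset /k/, coda /l/ ok → well-formed
/vnil.lu/ — violates constraint 3: adjacent identical consonants /ll/ → ill-formed
/pswaw/ — violates constraint 2: syllable 1 onset /psw/ has 3 consonants (> 2) → ill-formed
/li.pslib/ — violates constraint 2: syllable 2 onset /psl/ has 3 consonants (> 2) → ill-formed
/snlaw.mrum/ — violates constraint 2: syllable 1 onset /snl/ has 3 consonants (> 2) → ill-formed
/surk/ — violates constraint 5: syllable 1 coda /rk/ has 2 consonants (> 1) → ill-formed
/vmuvs/ — violates constraint 5: syllable 1 coda /vs/ has 2 consonants (> 1) → ill-formed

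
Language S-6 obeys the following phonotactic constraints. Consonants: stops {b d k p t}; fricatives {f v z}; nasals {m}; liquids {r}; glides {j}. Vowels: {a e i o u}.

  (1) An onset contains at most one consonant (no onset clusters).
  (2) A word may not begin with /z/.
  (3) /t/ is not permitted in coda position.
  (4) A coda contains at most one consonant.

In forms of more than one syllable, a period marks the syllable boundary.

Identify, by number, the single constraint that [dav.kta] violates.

1

[dav.kta]: syllable 2 onset /kt/ has 2 consonants (> 1).
This is a violation of constraint 1: "An onset contains at most one consonant (no onset clusters)."
The remaining constraints (2, 3, 4) are satisfied.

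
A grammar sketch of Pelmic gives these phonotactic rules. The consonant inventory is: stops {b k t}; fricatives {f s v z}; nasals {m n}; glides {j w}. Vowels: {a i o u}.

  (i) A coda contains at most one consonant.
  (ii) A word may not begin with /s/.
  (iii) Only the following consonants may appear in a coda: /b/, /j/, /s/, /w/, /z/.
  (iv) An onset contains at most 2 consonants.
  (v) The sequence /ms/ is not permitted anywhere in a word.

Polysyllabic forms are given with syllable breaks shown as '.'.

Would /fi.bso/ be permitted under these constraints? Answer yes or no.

/fi.bso/ — σ1 onset /f/, coda /∅/ ok; σ2 onset /bs/ (2C), coda /∅/ ok → permitted

yes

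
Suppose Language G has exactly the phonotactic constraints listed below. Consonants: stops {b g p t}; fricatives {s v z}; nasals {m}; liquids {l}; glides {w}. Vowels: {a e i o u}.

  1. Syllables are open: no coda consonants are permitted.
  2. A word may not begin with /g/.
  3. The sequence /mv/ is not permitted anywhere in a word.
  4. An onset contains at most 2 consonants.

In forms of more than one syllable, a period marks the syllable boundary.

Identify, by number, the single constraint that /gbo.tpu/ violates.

2

/gbo.tpu/: word begins with /g/.
This is a violation of constraint 2: "A word may not begin with /g/."
The remaining constraints (1, 3, 4) are satisfied.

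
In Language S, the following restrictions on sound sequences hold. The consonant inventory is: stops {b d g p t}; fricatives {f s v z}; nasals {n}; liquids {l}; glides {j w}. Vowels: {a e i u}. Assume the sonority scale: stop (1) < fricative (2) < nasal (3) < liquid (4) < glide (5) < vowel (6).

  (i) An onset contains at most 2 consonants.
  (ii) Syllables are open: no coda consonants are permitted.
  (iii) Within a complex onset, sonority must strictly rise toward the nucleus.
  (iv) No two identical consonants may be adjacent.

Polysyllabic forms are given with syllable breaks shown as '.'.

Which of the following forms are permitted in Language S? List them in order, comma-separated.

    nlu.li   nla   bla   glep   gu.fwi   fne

nlu.li, nla, bla, gu.fwi, fne

nlu.li — σ1 onset /nl/ (3→4 rises), coda /∅/ ok; σ2 onset /l/, coda /∅/ ok → permitted
nla — σ1 onset /nl/ (3→4 rises), coda /∅/ ok → permitted
bla — σ1 onset /bl/ (1→4 rises), coda /∅/ ok → permitted
glep — violates constraint (ii): syllable 1 coda /p/ has 1 consonant (> 0) → not permitted
gu.fwi — σ1 onset /g/, coda /∅/ ok; σ2 onset /fw/ (2→5 rises), coda /∅/ ok → permitted
fne — σ1 onset /fn/ (2→3 rises), coda /∅/ ok → permitted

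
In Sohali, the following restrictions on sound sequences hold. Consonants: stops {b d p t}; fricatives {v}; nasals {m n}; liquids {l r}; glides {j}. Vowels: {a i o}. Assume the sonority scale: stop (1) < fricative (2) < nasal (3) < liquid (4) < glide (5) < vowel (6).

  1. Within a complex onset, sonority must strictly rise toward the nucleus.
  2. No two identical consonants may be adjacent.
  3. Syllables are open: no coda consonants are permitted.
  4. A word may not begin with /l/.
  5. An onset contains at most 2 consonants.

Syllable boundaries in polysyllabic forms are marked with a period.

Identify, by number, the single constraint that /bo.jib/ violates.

3

/bo.jib/: syllable 2 coda /b/ has 1 consonant (> 0).
This is a violation of constraint 3: "Syllables are open: no coda consonants are permitted."
The remaining constraints (1, 2, 4, 5) are satisfied.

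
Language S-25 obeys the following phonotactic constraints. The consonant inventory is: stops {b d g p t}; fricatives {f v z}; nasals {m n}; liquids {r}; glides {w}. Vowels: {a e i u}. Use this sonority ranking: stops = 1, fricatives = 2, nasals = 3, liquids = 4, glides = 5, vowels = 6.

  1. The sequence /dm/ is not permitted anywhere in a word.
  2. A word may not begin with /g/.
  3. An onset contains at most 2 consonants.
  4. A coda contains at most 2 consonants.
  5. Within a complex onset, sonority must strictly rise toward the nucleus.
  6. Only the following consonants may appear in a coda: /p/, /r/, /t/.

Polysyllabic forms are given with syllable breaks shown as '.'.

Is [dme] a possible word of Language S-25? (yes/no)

[dme] — violates constraint 1: contains banned sequence /dm/ → not permitted

no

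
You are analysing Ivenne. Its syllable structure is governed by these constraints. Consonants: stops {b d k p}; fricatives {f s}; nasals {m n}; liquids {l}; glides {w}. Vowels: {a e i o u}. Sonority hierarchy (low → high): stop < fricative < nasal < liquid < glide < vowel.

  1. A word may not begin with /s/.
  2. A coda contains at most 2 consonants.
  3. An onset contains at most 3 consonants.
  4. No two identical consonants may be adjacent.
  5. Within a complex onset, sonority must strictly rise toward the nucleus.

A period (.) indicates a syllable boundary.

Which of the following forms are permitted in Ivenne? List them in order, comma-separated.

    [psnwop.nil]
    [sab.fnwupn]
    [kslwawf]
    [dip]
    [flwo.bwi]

[dip], [flwo.bwi]

[psnwop.nil] — violates constraint 3: syllable 1 onset /psnw/ has 4 consonants (> 3) → not permitted
[sab.fnwupn] — violates constraint 1: word begins with /s/ → not permitted
[kslwawf] — violates constraint 3: syllable 1 onset /kslw/ has 4 consonants (> 3) → not permitted
[dip] — σ1 onset /d/, coda /p/ ok → permitted
[flwo.bwi] — σ1 onset /flw/ (2→4→5 rises), coda /∅/ ok; σ2 onset /bw/ (1→5 rises), coda /∅/ ok → permitted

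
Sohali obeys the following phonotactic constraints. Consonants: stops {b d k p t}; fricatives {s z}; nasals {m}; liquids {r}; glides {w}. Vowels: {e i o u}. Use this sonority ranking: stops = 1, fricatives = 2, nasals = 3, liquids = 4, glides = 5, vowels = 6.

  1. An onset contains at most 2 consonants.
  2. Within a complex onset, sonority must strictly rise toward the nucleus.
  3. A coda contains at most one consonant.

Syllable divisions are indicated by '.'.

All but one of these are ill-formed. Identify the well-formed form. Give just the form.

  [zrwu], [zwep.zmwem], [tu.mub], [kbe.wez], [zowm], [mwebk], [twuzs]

[tu.mub]

[zrwu] — violates constraint 1: syllable 1 onset /zrw/ has 3 consonants (> 2) → ill-formed
[zwep.zmwem] — violates constraint 1: syllable 2 onset /zmw/ has 3 consonants (> 2) → ill-formed
[tu.mub] — σ1 onset /t/, coda /∅/ ok; σ2 onset /m/, coda /b/ ok → well-formed
[kbe.wez] — violates constraint 2: syllable 1 onset /kb/: /k/ (stop, 1) → /b/ (stop, 1) does not rise → ill-formed
[zowm] — violates constraint 3: syllable 1 coda /wm/ has 2 consonants (> 1) → ill-formed
[mwebk] — violates constraint 3: syllable 1 coda /bk/ has 2 consonants (> 1) → ill-formed
[twuzs] — violates constraint 3: syllable 1 coda /zs/ has 2 consonants (> 1) → ill-formed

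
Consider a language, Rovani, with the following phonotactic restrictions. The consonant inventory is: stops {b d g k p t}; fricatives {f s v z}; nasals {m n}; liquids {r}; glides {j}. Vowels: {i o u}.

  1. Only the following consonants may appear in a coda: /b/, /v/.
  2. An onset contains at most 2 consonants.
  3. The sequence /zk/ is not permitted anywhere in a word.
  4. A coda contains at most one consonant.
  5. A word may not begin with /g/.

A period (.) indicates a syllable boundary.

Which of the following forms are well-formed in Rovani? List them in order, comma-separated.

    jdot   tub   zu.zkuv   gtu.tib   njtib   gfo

jdot — violates constraint 1: syllable 1 coda contains /t/, which is not a licensed coda consonant → ill-formed
tub — σ1 onset /t/, coda /b/ ok → well-formed
zu.zkuv — violates constraint 3: contains banned sequence /zk/ → ill-formed
gtu.tib — violates constraint 5: word begins with /g/ → ill-formed
njtib — violates constraint 2: syllable 1 onset /njt/ has 3 consonants (> 2) → ill-formed
gfo — violates constraint 5: word begins with /g/ → ill-formed

tub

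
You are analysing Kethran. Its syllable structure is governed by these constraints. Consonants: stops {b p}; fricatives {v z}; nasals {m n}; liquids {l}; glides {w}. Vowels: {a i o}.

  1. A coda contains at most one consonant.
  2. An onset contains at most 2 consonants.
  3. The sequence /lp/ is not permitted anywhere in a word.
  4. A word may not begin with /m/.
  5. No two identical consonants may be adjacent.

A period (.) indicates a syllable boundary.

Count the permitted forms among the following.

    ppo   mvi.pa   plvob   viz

ppo — violates constraint 5: adjacent identical consonants /pp/ → not permitted
mvi.pa — violates constraint 4: word begins with /m/ → not permitted
plvob — violates constraint 2: syllable 1 onset /plv/ has 3 consonants (> 2) → not permitted
viz — σ1 onset /v/, coda /z/ ok → permitted
Permitted: viz → 1.

1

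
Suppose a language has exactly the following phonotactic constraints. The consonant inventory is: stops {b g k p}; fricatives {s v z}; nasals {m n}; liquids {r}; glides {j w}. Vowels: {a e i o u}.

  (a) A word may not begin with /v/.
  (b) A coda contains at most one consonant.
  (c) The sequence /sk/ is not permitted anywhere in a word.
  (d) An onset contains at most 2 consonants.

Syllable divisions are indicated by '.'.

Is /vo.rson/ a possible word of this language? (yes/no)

/vo.rson/ — violates constraint (a): word begins with /v/ → illicit

no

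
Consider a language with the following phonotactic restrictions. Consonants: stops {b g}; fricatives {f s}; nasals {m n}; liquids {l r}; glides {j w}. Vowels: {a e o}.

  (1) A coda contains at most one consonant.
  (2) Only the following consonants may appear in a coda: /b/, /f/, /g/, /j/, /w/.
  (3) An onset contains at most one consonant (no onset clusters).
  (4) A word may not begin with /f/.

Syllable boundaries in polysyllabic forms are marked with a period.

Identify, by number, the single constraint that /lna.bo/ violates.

3

/lna.bo/: syllable 1 onset /ln/ has 2 consonants (> 1).
This is a violation of constraint 3: "An onset contains at most one consonant (no onset clusters)."
The remaining constraints (1, 2, 4) are satisfied.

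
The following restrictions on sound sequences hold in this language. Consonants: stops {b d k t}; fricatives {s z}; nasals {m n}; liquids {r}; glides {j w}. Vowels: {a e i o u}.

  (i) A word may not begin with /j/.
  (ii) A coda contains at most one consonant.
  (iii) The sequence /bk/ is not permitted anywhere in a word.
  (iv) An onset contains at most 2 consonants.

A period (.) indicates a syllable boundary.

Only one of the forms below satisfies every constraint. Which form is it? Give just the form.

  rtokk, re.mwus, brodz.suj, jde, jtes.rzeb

re.mwus

rtokk — violates constraint (ii): syllable 1 coda /kk/ has 2 consonants (> 1) → illicit
re.mwus — σ1 onset /r/, coda /∅/ ok; σ2 onset /mw/ (2C), coda /s/ ok → licit
brodz.suj — violates constraint (ii): syllable 1 coda /dz/ has 2 consonants (> 1) → illicit
jde — violates constraint (i): word begins with /j/ → illicit
jtes.rzeb — violates constraint (i): word begins with /j/ → illicit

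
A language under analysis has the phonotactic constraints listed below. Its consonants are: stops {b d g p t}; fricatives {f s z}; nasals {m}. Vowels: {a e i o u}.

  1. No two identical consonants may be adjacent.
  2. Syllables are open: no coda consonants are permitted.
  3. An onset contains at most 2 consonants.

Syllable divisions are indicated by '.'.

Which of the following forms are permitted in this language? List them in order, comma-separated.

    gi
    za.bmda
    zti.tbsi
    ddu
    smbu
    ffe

gi — σ1 onset /g/, coda /∅/ ok → permitted
za.bmda — violates constraint 3: syllable 2 onset /bmd/ has 3 consonants (> 2) → not permitted
zti.tbsi — violates constraint 3: syllable 2 onset /tbs/ has 3 consonants (> 2) → not permitted
ddu — violates constraint 1: adjacent identical consonants /dd/ → not permitted
smbu — violates constraint 3: syllable 1 onset /smb/ has 3 consonants (> 2) → not permitted
ffe — violates constraint 1: adjacent identical consonants /ff/ → not permitted

gi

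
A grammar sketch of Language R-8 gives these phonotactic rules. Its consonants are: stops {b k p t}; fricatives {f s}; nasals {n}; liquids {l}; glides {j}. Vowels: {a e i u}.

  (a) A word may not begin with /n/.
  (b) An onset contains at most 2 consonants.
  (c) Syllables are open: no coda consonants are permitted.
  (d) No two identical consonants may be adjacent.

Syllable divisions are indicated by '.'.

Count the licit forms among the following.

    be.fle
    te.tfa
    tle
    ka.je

be.fle — σ1 onset /b/, coda /∅/ ok; σ2 onset /fl/ (2C), coda /∅/ ok → licit
te.tfa — σ1 onset /t/, coda /∅/ ok; σ2 onset /tf/ (2C), coda /∅/ ok → licit
tle — σ1 onset /tl/ (2C), coda /∅/ ok → licit
ka.je — σ1 onset /k/, coda /∅/ ok; σ2 onset /j/, coda /∅/ ok → licit
Licit: be.fle, te.tfa, tle, ka.je → 4.

4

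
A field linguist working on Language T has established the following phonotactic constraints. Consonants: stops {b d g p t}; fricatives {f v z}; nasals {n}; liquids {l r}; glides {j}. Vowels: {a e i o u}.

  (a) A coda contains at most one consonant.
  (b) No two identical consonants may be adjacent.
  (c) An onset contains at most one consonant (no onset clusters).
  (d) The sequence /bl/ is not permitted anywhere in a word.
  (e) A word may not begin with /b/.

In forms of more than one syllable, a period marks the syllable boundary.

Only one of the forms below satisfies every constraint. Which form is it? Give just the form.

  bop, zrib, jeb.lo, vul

vul

bop — violates constraint (e): word begins with /b/ → not permitted
zrib — violates constraint (c): syllable 1 onset /zr/ has 2 consonants (> 1) → not permitted
jeb.lo — violates constraint (d): contains banned sequence /bl/ → not permitted
vul — σ1 onset /v/, coda /l/ ok → permitted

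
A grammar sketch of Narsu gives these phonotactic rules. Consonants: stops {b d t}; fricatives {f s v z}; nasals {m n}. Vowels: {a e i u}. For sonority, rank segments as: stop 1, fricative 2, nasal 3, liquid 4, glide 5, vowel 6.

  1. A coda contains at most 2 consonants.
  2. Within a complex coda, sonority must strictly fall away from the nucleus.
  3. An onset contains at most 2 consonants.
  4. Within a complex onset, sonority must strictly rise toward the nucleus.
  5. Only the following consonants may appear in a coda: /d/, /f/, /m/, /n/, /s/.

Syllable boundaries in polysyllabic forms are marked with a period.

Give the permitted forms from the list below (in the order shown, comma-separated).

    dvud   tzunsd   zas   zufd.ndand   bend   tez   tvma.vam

dvud — σ1 onset /dv/ (1→2 rises), coda /d/ ok → permitted
tzunsd — violates constraint 1: syllable 1 coda /nsd/ has 3 consonants (> 2) → not permitted
zas — σ1 onset /z/, coda /s/ ok → permitted
zufd.ndand — violates constraint 4: syllable 2 onset /nd/: /n/ (nasal, 3) → /d/ (stop, 1) does not rise → not permitted
bend — σ1 onset /b/, coda /nd/ (3→1 falls) ok → permitted
tez — violates constraint 5: syllable 1 coda contains /z/, which is not a licensed coda consonant → not permitted
tvma.vam — violates constraint 3: syllable 1 onset /tvm/ has 3 consonants (> 2) → not permitted

dvud, zas, bend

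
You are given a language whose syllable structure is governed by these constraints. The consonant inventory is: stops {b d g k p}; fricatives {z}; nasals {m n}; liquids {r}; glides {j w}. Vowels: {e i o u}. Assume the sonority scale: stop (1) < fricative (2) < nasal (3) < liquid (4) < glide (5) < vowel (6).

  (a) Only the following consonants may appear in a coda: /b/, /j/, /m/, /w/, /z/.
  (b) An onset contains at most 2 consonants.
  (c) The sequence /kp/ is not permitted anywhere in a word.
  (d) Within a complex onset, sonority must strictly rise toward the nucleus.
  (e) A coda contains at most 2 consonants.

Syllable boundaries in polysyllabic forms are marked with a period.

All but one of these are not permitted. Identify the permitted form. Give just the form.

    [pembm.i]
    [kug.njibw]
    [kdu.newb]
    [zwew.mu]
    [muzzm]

[zwew.mu]

[pembm.i] — violates constraint (e): syllable 1 coda /mbm/ has 3 consonants (> 2) → not permitted
[kug.njibw] — violates constraint (a): syllable 1 coda contains /g/, which is not a licensed coda consonant → not permitted
[kdu.newb] — violates constraint (d): syllable 1 onset /kd/: /k/ (stop, 1) → /d/ (stop, 1) does not rise → not permitted
[zwew.mu] — σ1 onset /zw/ (2→5 rises), coda /w/ ok; σ2 onset /m/, coda /∅/ ok → permitted
[muzzm] — violates constraint (e): syllable 1 coda /zzm/ has 3 consonants (> 2) → not permitted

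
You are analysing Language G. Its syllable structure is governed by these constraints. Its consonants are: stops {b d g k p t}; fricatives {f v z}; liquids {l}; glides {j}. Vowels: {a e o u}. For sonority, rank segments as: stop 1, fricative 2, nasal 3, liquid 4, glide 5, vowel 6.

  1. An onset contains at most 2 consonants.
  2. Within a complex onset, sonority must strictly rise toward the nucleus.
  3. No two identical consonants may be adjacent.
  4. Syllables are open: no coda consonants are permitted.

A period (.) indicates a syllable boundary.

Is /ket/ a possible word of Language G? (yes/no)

no

/ket/ — violates constraint 4: syllable 1 coda /t/ has 1 consonant (> 0) → not permitted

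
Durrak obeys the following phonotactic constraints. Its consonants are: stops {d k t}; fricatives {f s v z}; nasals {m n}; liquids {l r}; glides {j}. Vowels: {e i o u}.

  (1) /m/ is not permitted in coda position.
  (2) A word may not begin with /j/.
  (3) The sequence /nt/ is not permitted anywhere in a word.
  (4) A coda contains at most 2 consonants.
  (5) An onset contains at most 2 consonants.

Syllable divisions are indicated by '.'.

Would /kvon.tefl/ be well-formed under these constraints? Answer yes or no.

no

/kvon.tefl/ — violates constraint 3: contains banned sequence /nt/ → ill-formed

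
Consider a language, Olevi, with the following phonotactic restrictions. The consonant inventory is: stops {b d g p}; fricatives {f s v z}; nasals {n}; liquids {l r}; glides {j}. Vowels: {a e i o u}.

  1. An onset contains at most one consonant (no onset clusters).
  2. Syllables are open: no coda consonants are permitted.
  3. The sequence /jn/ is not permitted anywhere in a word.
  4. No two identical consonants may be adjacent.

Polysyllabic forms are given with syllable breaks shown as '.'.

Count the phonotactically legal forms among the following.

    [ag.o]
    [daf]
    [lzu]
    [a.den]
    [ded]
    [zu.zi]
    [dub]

1

[ag.o] — violates constraint 2: syllable 1 coda /g/ has 1 consonant (> 0) → phonotactically illegal
[daf] — violates constraint 2: syllable 1 coda /f/ has 1 consonant (> 0) → phonotactically illegal
[lzu] — violates constraint 1: syllable 1 onset /lz/ has 2 consonants (> 1) → phonotactically illegal
[a.den] — violates constraint 2: syllable 2 coda /n/ has 1 consonant (> 0) → phonotactically illegal
[ded] — violates constraint 2: syllable 1 coda /d/ has 1 consonant (> 0) → phonotactically illegal
[zu.zi] — σ1 onset /z/, coda /∅/ ok; σ2 onset /z/, coda /∅/ ok → phonotactically legal
[dub] — violates constraint 2: syllable 1 coda /b/ has 1 consonant (> 0) → phonotactically illegal
Phonotactically legal: [zu.zi] → 1.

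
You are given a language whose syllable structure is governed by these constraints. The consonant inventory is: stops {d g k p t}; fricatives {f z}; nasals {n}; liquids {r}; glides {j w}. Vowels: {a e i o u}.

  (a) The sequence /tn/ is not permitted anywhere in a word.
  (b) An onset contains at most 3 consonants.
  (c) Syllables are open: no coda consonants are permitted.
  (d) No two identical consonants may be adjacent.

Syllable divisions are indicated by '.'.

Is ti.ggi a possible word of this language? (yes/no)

ti.ggi — violates constraint (d): adjacent identical consonants /gg/ → ill-formed

no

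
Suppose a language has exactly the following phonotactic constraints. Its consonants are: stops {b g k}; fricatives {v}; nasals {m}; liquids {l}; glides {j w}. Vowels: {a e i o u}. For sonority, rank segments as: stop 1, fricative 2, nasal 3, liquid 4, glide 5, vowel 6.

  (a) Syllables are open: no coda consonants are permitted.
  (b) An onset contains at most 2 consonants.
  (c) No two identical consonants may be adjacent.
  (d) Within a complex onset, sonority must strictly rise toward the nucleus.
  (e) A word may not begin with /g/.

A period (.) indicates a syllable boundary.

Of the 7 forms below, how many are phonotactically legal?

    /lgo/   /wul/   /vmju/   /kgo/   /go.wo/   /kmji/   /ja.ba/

/lgo/ — violates constraint (d): syllable 1 onset /lg/: /l/ (liquid, 4) → /g/ (stop, 1) does not rise → phonotactically illegal
/wul/ — violates constraint (a): syllable 1 coda /l/ has 1 consonant (> 0) → phonotactically illegal
/vmju/ — violates constraint (b): syllable 1 onset /vmj/ has 3 consonants (> 2) → phonotactically illegal
/kgo/ — violates constraint (d): syllable 1 onset /kg/: /k/ (stop, 1) → /g/ (stop, 1) does not rise → phonotactically illegal
/go.wo/ — violates constraint (e): word begins with /g/ → phonotactically illegal
/kmji/ — violates constraint (b): syllable 1 onset /kmj/ has 3 consonants (> 2) → phonotactically illegal
/ja.ba/ — σ1 onset /j/, coda /∅/ ok; σ2 onset /b/, coda /∅/ ok → phonotactically legal
Phonotactically legal: /ja.ba/ → 1.

1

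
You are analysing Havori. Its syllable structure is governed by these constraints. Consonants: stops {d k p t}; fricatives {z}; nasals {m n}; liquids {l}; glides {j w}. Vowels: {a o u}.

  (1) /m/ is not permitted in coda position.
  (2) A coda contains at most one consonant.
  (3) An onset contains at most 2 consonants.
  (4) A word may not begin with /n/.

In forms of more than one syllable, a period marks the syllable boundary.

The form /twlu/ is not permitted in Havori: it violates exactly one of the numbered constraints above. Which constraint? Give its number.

3

/twlu/: syllable 1 onset /twl/ has 3 consonants (> 2).
This is a violation of constraint 3: "An onset contains at most 2 consonants."
The remaining constraints (1, 2, 4) are satisfied.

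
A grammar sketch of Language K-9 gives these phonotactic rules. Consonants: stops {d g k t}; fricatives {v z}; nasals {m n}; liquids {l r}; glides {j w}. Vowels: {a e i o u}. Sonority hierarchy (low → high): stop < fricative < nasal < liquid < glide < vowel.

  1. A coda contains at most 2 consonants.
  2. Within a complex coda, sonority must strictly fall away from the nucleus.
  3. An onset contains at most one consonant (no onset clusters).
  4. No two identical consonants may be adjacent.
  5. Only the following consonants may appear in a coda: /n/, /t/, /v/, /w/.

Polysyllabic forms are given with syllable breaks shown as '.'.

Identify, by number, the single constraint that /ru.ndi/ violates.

3

/ru.ndi/: syllable 2 onset /nd/ has 2 consonants (> 1).
This is a violation of constraint 3: "An onset contains at most one consonant (no onset clusters)."
The remaining constraints (1, 2, 4, 5) are satisfied.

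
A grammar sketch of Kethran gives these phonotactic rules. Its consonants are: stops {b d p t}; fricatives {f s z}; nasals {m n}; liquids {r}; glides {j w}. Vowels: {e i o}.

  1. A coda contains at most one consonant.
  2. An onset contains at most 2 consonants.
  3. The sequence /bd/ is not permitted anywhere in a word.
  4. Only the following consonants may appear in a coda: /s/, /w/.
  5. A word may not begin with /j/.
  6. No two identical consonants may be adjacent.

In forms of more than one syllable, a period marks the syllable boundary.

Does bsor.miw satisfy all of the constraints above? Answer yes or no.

bsor.miw — violates constraint 4: syllable 1 coda contains /r/, which is not a licensed coda consonant → not permitted

no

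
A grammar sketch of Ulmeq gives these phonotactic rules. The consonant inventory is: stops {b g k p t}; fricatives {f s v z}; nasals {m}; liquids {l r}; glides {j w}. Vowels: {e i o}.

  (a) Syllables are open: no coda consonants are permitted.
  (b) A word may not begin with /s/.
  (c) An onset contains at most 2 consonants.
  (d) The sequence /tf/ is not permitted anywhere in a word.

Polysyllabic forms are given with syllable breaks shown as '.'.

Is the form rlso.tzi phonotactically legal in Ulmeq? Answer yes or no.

no

rlso.tzi — violates constraint (c): syllable 1 onset /rls/ has 3 consonants (> 2) → phonotactically illegal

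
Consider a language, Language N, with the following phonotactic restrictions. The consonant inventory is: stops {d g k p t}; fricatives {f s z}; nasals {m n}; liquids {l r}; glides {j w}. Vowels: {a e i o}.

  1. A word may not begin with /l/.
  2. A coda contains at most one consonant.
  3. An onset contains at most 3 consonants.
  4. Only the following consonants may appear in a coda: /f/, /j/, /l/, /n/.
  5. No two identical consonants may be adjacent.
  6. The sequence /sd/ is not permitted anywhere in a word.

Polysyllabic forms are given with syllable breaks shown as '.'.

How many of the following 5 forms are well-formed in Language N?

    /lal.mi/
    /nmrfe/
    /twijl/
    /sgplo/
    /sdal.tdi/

/lal.mi/ — violates constraint 1: word begins with /l/ → ill-formed
/nmrfe/ — violates constraint 3: syllable 1 onset /nmrf/ has 4 consonants (> 3) → ill-formed
/twijl/ — violates constraint 2: syllable 1 coda /jl/ has 2 consonants (> 1) → ill-formed
/sgplo/ — violates constraint 3: syllable 1 onset /sgpl/ has 4 consonants (> 3) → ill-formed
/sdal.tdi/ — violates constraint 6: contains banned sequence /sd/ → ill-formed
No form is well-formed → 0.

0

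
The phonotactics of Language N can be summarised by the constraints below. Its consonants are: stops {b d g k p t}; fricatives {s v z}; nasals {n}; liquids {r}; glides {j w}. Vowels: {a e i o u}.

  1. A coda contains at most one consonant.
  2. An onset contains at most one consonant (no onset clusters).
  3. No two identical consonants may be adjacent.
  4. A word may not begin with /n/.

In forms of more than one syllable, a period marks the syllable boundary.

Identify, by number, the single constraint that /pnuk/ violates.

2

/pnuk/: syllable 1 onset /pn/ has 2 consonants (> 1).
This is a violation of constraint 2: "An onset contains at most one consonant (no onset clusters)."
The remaining constraints (1, 3, 4) are satisfied.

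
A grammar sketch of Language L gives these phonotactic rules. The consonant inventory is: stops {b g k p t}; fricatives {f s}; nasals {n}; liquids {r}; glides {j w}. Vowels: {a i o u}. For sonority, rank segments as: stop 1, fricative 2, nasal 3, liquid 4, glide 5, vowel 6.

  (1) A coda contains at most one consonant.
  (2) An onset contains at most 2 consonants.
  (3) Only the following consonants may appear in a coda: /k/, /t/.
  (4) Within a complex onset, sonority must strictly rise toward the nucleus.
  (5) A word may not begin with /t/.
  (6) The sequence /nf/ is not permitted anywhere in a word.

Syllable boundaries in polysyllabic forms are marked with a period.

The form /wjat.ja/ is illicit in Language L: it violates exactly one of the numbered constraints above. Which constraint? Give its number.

4

/wjat.ja/: syllable 1 onset /wj/: /w/ (glide, 5) → /j/ (glide, 5) does not rise.
This is a violation of constraint 4: "Within a complex onset, sonority must strictly rise toward the nucleus."
The remaining constraints (1, 2, 3, 5, 6) are satisfied.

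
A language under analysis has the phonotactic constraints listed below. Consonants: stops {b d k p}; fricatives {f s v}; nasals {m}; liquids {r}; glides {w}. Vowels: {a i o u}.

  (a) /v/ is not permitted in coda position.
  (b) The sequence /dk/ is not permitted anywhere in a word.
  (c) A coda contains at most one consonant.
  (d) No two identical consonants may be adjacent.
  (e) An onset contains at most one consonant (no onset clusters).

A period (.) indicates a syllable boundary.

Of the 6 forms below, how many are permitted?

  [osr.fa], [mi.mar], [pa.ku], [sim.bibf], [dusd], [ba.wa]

[osr.fa] — violates constraint (c): syllable 1 coda /sr/ has 2 consonants (> 1) → not permitted
[mi.mar] — σ1 onset /m/, coda /∅/ ok; σ2 onset /m/, coda /r/ ok → permitted
[pa.ku] — σ1 onset /p/, coda /∅/ ok; σ2 onset /k/, coda /∅/ ok → permitted
[sim.bibf] — violates constraint (c): syllable 2 coda /bf/ has 2 consonants (> 1) → not permitted
[dusd] — violates constraint (c): syllable 1 coda /sd/ has 2 consonants (> 1) → not permitted
[ba.wa] — σ1 onset /b/, coda /∅/ ok; σ2 onset /w/, coda /∅/ ok → permitted
Permitted: [mi.mar], [pa.ku], [ba.wa] → 3.

3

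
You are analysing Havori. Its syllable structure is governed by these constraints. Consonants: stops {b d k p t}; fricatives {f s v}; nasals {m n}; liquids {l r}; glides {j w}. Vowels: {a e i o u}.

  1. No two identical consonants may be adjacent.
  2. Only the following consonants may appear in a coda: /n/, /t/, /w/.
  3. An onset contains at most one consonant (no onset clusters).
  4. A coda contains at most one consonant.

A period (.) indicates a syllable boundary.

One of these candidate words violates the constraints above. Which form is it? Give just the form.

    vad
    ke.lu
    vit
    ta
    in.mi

vad — violates constraint 2: syllable 1 coda contains /d/, which is not a licensed coda consonant → not permitted
ke.lu — σ1 onset /k/, coda /∅/ ok; σ2 onset /l/, coda /∅/ ok → permitted
vit — σ1 onset /v/, coda /t/ ok → permitted
ta — σ1 onset /t/, coda /∅/ ok → permitted
in.mi — σ1 onset /∅/, coda /n/ ok; σ2 onset /m/, coda /∅/ ok → permitted

vad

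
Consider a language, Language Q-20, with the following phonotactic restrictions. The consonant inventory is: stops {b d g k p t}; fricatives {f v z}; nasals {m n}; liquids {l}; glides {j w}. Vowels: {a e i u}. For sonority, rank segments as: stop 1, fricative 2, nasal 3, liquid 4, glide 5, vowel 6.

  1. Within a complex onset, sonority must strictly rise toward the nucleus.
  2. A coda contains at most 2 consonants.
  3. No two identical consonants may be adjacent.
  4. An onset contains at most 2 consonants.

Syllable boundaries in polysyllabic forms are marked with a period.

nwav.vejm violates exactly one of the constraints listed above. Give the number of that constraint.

3

nwav.vejm: adjacent identical consonants /vv/.
This is a violation of constraint 3: "No two identical consonants may be adjacent."
The remaining constraints (1, 2, 4) are satisfied.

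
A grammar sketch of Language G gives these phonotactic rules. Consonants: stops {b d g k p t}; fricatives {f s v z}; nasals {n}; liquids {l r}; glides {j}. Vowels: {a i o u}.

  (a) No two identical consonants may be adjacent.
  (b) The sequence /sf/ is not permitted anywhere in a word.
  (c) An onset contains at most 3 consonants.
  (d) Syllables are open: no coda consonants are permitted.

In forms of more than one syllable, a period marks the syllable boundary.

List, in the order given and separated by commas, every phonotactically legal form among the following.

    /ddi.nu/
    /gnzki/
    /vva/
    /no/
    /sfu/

/no/

/ddi.nu/ — violates constraint (a): adjacent identical consonants /dd/ → phonotactically illegal
/gnzki/ — violates constraint (c): syllable 1 onset /gnzk/ has 4 consonants (> 3) → phonotactically illegal
/vva/ — violates constraint (a): adjacent identical consonants /vv/ → phonotactically illegal
/no/ — σ1 onset /n/, coda /∅/ ok → phonotactically legal
/sfu/ — violates constraint (b): contains banned sequence /sf/ → phonotactically illegal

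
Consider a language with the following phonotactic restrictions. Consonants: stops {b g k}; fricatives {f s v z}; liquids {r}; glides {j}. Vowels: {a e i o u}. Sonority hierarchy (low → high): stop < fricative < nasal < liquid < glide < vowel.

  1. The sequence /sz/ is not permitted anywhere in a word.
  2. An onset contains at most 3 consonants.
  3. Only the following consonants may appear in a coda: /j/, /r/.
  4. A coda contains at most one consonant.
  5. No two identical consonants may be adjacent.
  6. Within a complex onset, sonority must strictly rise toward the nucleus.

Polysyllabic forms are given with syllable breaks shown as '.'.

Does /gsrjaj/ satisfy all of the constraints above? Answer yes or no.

/gsrjaj/ — violates constraint 2: syllable 1 onset /gsrj/ has 4 consonants (> 3) → phonotactically illegal

no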